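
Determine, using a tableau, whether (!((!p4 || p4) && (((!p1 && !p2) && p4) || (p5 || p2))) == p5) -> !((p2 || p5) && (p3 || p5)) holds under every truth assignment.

Assume the negation and expand:
Initial set: {!((!((!p4 || p4) && (((!p1 && !p2) && p4) || (p5 || p2))) == p5) -> !((p2 || p5) && (p3 || p5)))}.
!((!((!p4 || p4) && (((!p1 && !p2) && p4) || (p5 || p2))) == p5) -> !((p2 || p5) && (p3 || p5))): α-rule — add (!((!p4 || p4) && (((!p1 && !p2) && p4) || (p5 || p2))) == p5), !!((p2 || p5) && (p3 || p5)).
!!((p2 || p5) && (p3 || p5)): α-rule — add (p2 || p5), (p3 || p5).
(!((!p4 || p4) && (((!p1 && !p2) && p4) || (p5 || p2))) == p5): β-rule — branch into !((!p4 || p4) && (((!p1 && !p2) && p4) || (p5 || p2))), p5  //  !!((!p4 || p4) && (((!p1 && !p2) && p4) || (p5 || p2))), !p5.
  branch 1 (add !((!p4 || p4) && (((!p1 && !p2) && p4) || (p5 || p2))), p5):
    (p2 || p5): β-rule — branch into p2  //  p5.
      branch 1.1 (add p2):
        (p3 || p5): β-rule — branch into p3  //  p5.
          branch 1.1.1 (add p3):
            !((!p4 || p4) && (((!p1 && !p2) && p4) || (p5 || p2))): β-rule — branch into !(!p4 || p4)  //  !(((!p1 && !p2) && p4) || (p5 || p2)).
              branch 1.1.1.1 (add !(!p4 || p4)):
                !(!p4 || p4): α-rule — add !!p4, !p4.
                × closes — contains both p4 and !p4.
              branch 1.1.1.2 (add !(((!p1 && !p2) && p4) || (p5 || p2))):
                !(((!p1 && !p2) && p4) || (p5 || p2)): α-rule — add !((!p1 && !p2) && p4), !(p5 || p2).
                !(p5 || p2): α-rule — add !p5, !p2.
                × closes — contains both p5 and !p5.
          branch 1.1.2 (add p5):
            !((!p4 || p4) && (((!p1 && !p2) && p4) || (p5 || p2))): β-rule — branch into !(!p4 || p4)  //  !(((!p1 && !p2) && p4) || (p5 || p2)).
              branch 1.1.2.1 (add !(!p4 || p4)):
                !(!p4 || p4): α-rule — add !!p4, !p4.
                × closes — contains both p4 and !p4.
              branch 1.1.2.2 (add !(((!p1 && !p2) && p4) || (p5 || p2))):
                !(((!p1 && !p2) && p4) || (p5 || p2)): α-rule — add !((!p1 && !p2) && p4), !(p5 || p2).
                !(p5 || p2): α-rule — add !p5, !p2.
                × closes — contains both p5 and !p5.
      branch 1.2 (add p5):
        (p3 || p5): β-rule — branch into p3  //  p5.
          branch 1.2.1 (add p3):
            !((!p4 || p4) && (((!p1 && !p2) && p4) || (p5 || p2))): β-rule — branch into !(!p4 || p4)  //  !(((!p1 && !p2) && p4) || (p5 || p2)).
              branch 1.2.1.1 (add !(!p4 || p4)):
                !(!p4 || p4): α-rule — add !!p4, !p4.
                × closes — contains both p4 and !p4.
              branch 1.2.1.2 (add !(((!p1 && !p2) && p4) || (p5 || p2))):
                !(((!p1 && !p2) && p4) || (p5 || p2)): α-rule — add !((!p1 && !p2) && p4), !(p5 || p2).
                !(p5 || p2): α-rule — add !p5, !p2.
                × closes — contains both p5 and !p5.
          branch 1.2.2 (add p5):
            !((!p4 || p4) && (((!p1 && !p2) && p4) || (p5 || p2))): β-rule — branch into !(!p4 || p4)  //  !(((!p1 && !p2) && p4) || (p5 || p2)).
              branch 1.2.2.1 (add !(!p4 || p4)):
                !(!p4 || p4): α-rule — add !!p4, !p4.
                × closes — contains both p4 and !p4.
              branch 1.2.2.2 (add !(((!p1 && !p2) && p4) || (p5 || p2))):
                !(((!p1 && !p2) && p4) || (p5 || p2)): α-rule — add !((!p1 && !p2) && p4), !(p5 || p2).
                !(p5 || p2): α-rule — add !p5, !p2.
                × closes — contains both p5 and !p5.
  branch 2 (add !!((!p4 || p4) && (((!p1 && !p2) && p4) || (p5 || p2))), !p5):
    !!((!p4 || p4) && (((!p1 && !p2) && p4) || (p5 || p2))): α-rule — add (!p4 || p4), (((!p1 && !p2) && p4) || (p5 || p2)).
    (p2 || p5): β-rule — branch into p2  //  p5.
      branch 2.1 (add p2):
        (p3 || p5): β-rule — branch into p3  //  p5.
          branch 2.1.1 (add p3):
            (!p4 || p4): β-rule — branch into !p4  //  p4.
              branch 2.1.1.1 (add !p4):
                (((!p1 && !p2) && p4) || (p5 || p2)): β-rule — branch into ((!p1 && !p2) && p4)  //  (p5 || p2).
                  branch 2.1.1.1.1 (add ((!p1 && !p2) && p4)):
                    ((!p1 && !p2) && p4): α-rule — add (!p1 && !p2), p4.
                    × closes — contains both p4 and !p4.
                  branch 2.1.1.1.2 (add (p5 || p2)):
                    (p5 || p2): β-rule — branch into p5  //  p2.
                      branch 2.1.1.1.2.1 (add p5):
                        × closes — contains both p5 and !p5.
                      branch 2.1.1.1.2.2 (add p2):
                        ○ open, literals {p2=true, p3=true, p4=false, p5=false}.
              branch 2.1.1.2 (add p4):
                (((!p1 && !p2) && p4) || (p5 || p2)): β-rule — branch into ((!p1 && !p2) && p4)  //  (p5 || p2).
                  branch 2.1.1.2.1 (add ((!p1 && !p2) && p4)):
                    ((!p1 && !p2) && p4): α-rule — add (!p1 && !p2), p4.
                    (!p1 && !p2): α-rule — add !p1, !p2.
                    × closes — contains both p2 and !p2.
                  branch 2.1.1.2.2 (add (p5 || p2)):
                    (p5 || p2): β-rule — branch into p5  //  p2.
                      branch 2.1.1.2.2.1 (add p5):
                        × closes — contains both p5 and !p5.
                      branch 2.1.1.2.2.2 (add p2):
                        ○ open, literals {p2=true, p3=true, p4=true, p5=false}.
          branch 2.1.2 (add p5):
            × closes — contains both p5 and !p5.
      branch 2.2 (add p5):
        × closes — contains both p5 and !p5.
14 branches closed, 2 open.
An open branch gives a countermodel: p2=true, p3=true, p4=false, p5=false (unmentioned atoms arbitrary); under it the original formula is false.

Not valid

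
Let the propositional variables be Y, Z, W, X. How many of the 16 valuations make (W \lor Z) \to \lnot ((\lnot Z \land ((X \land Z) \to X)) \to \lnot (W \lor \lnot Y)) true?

Initial set: {T ((W \lor Z) \to \lnot ((\lnot Z \land ((X \land Z) \to X)) \to \lnot (W \lor \lnot Y)))}.
T ((W \lor Z) \to \lnot ((\lnot Z \land ((X \land Z) \to X)) \to \lnot (W \lor \lnot Y))): β-rule — branch into F (W \lor Z)  //  T \lnot ((\lnot Z \land ((X \land Z) \to X)) \to \lnot (W \lor \lnot Y)).
  branch 1 (add F (W \lor Z)):
    F (W \lor Z): α-rule — add F W, F Z.
    ○ open, literals {W=false, Z=false}.
  branch 2 (add T \lnot ((\lnot Z \land ((X \land Z) \to X)) \to \lnot (W \lor \lnot Y))):
    T \lnot ((\lnot Z \land ((X \land Z) \to X)) \to \lnot (W \lor \lnot Y)): α-rule — add T (\lnot Z \land ((X \land Z) \to X)), F \lnot (W \lor \lnot Y).
    T (\lnot Z \land ((X \land Z) \to X)): α-rule — add T \lnot Z, T ((X \land Z) \to X).
    F \lnot (W \lor \lnot Y): β-rule — branch into T W  //  T \lnot Y.
      branch 2.1 (add T W):
        T ((X \land Z) \to X): β-rule — branch into F (X \land Z)  //  T X.
          branch 2.1.1 (add F (X \land Z)):
            F (X \land Z): β-rule — branch into F X  //  F Z.
              branch 2.1.1.1 (add F X):
                ○ open, literals {W=true, X=false, Z=false}.
              branch 2.1.1.2 (add F Z):
                ○ open, literals {W=true, Z=false}.
          branch 2.1.2 (add T X):
            ○ open, literals {W=true, X=true, Z=false}.
      branch 2.2 (add T \lnot Y):
        T ((X \land Z) \to X): β-rule — branch into F (X \land Z)  //  T X.
          branch 2.2.1 (add F (X \land Z)):
            F (X \land Z): β-rule — branch into F X  //  F Z.
              branch 2.2.1.1 (add F X):
                ○ open, literals {X=false, Y=false, Z=false}.
              branch 2.2.1.2 (add F Z):
                ○ open, literals {Y=false, Z=false}.
          branch 2.2.2 (add T X):
            ○ open, literals {X=true, Y=false, Z=false}.
0 branches closed, 7 open.
Each open branch fixes some atoms; the unmentioned ones are free. Counting distinct full assignments: branch {W=false, Z=false} (Y, X) contributes 4 new; branch {W=true, X=false, Z=false} (Y) contributes 2 new; branch {W=true, Z=false} (Y, X) contributes 2 new; branch {W=true, X=true, Z=false} (Y) contributes 0 new; branch {X=false, Y=false, Z=false} (W) contributes 0 new; branch {Y=false, Z=false} (W, X) contributes 0 new; branch {X=true, Y=false, Z=false} (W) contributes 0 new. Total: 8.

8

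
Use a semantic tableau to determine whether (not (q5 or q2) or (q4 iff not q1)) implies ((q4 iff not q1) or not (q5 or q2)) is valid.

Assume the negation and expand:
Initial set: {not ((not (q5 or q2) or (q4 iff not q1)) implies ((q4 iff not q1) or not (q5 or q2)))}.
not ((not (q5 or q2) or (q4 iff not q1)) implies ((q4 iff not q1) or not (q5 or q2))): α-rule — add (not (q5 or q2) or (q4 iff not q1)), not ((q4 iff not q1) or not (q5 or q2)).
not ((q4 iff not q1) or not (q5 or q2)): α-rule — add not (q4 iff not q1), not not (q5 or q2).
(not (q5 or q2) or (q4 iff not q1)): β-rule — branch into not (q5 or q2)  //  (q4 iff not q1).
  branch 1 (add not (q5 or q2)):
    not (q5 or q2): α-rule — add not q5, not q2.
    not (q4 iff not q1): β-rule — branch into q4, not not q1  //  not q4, not q1.
      branch 1.1 (add q4, not not q1):
        not not (q5 or q2): β-rule — branch into q5  //  q2.
          branch 1.1.1 (add q5):
            × closes — contains both q5 and not q5.
          branch 1.1.2 (add q2):
            × closes — contains both q2 and not q2.
      branch 1.2 (add not q4, not q1):
        not not (q5 or q2): β-rule — branch into q5  //  q2.
          branch 1.2.1 (add q5):
            × closes — contains both q5 and not q5.
          branch 1.2.2 (add q2):
            × closes — contains both q2 and not q2.
  branch 2 (add (q4 iff not q1)):
    not (q4 iff not q1): β-rule — branch into q4, not not q1  //  not q4, not q1.
      branch 2.1 (add q4, not not q1):
        not not (q5 or q2): β-rule — branch into q5  //  q2.
          branch 2.1.1 (add q5):
            (q4 iff not q1): β-rule — branch into q4, not q1  //  not q4, not not q1.
              branch 2.1.1.1 (add q4, not q1):
                × closes — contains both q1 and not q1.
              branch 2.1.1.2 (add not q4, not not q1):
                × closes — contains both q4 and not q4.
          branch 2.1.2 (add q2):
            (q4 iff not q1): β-rule — branch into q4, not q1  //  not q4, not not q1.
              branch 2.1.2.1 (add q4, not q1):
                × closes — contains both q1 and not q1.
              branch 2.1.2.2 (add not q4, not not q1):
                × closes — contains both q4 and not q4.
      branch 2.2 (add not q4, not q1):
        not not (q5 or q2): β-rule — branch into q5  //  q2.
          branch 2.2.1 (add q5):
            (q4 iff not q1): β-rule — branch into q4, not q1  //  not q4, not not q1.
              branch 2.2.1.1 (add q4, not q1):
                × closes — contains both q4 and not q4.
              branch 2.2.1.2 (add not q4, not not q1):
                × closes — contains both q1 and not q1.
          branch 2.2.2 (add q2):
            (q4 iff not q1): β-rule — branch into q4, not q1  //  not q4, not not q1.
              branch 2.2.2.1 (add q4, not q1):
                × closes — contains both q4 and not q4.
              branch 2.2.2.2 (add not q4, not not q1):
                × closes — contains both q1 and not q1.
All 12 branches close.
Every branch closed, so the negation is unsatisfiable and the formula is valid.

Valid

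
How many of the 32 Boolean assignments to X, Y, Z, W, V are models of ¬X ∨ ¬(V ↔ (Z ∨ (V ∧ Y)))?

Initial set: {(¬X ∨ ¬(V ↔ (Z ∨ (V ∧ Y))))}.
(¬X ∨ ¬(V ↔ (Z ∨ (V ∧ Y)))): β-rule — branch into ¬X  //  ¬(V ↔ (Z ∨ (V ∧ Y))).
  branch 1 (add ¬X):
    ○ open, literals {X=false}.
  branch 2 (add ¬(V ↔ (Z ∨ (V ∧ Y)))):
    ¬(V ↔ (Z ∨ (V ∧ Y))): β-rule — branch into V, ¬(Z ∨ (V ∧ Y))  //  ¬V, (Z ∨ (V ∧ Y)).
      branch 2.1 (add V, ¬(Z ∨ (V ∧ Y))):
        ¬(Z ∨ (V ∧ Y)): α-rule — add ¬Z, ¬(V ∧ Y).
        ¬(V ∧ Y): β-rule — branch into ¬V  //  ¬Y.
          branch 2.1.1 (add ¬V):
            × closes — contains both V and ¬V.
          branch 2.1.2 (add ¬Y):
            ○ open, literals {V=true, Y=false, Z=false}.
      branch 2.2 (add ¬V, (Z ∨ (V ∧ Y))):
        (Z ∨ (V ∧ Y)): β-rule — branch into Z  //  (V ∧ Y).
          branch 2.2.1 (add Z):
            ○ open, literals {V=false, Z=true}.
          branch 2.2.2 (add (V ∧ Y)):
            (V ∧ Y): α-rule — add V, Y.
            × closes — contains both V and ¬V.
2 branches closed, 3 open.
Each open branch fixes some atoms; the unmentioned ones are free. Counting distinct full assignments: branch {X=false} (Y, Z, W, V) contributes 16 new; branch {V=true, Y=false, Z=false} (X, W) contributes 2 new; branch {V=false, Z=true} (X, Y, W) contributes 4 new. Total: 22.

22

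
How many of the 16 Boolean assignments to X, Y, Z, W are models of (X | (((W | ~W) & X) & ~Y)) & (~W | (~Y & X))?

6

Initial set: {((X | (((W | ~W) & X) & ~Y)) & (~W | (~Y & X)))}.
((X | (((W | ~W) & X) & ~Y)) & (~W | (~Y & X))): α-rule — add (X | (((W | ~W) & X) & ~Y)), (~W | (~Y & X)).
(X | (((W | ~W) & X) & ~Y)): β-rule — branch into X  //  (((W | ~W) & X) & ~Y).
  branch 1 (add X):
    (~W | (~Y & X)): β-rule — branch into ~W  //  (~Y & X).
      branch 1.1 (add ~W):
        ○ open, literals {W=false, X=true}.
      branch 1.2 (add (~Y & X)):
        (~Y & X): α-rule — add ~Y, X.
        ○ open, literals {X=true, Y=false}.
  branch 2 (add (((W | ~W) & X) & ~Y)):
    (((W | ~W) & X) & ~Y): α-rule — add ((W | ~W) & X), ~Y.
    ((W | ~W) & X): α-rule — add (W | ~W), X.
    (~W | (~Y & X)): β-rule — branch into ~W  //  (~Y & X).
      branch 2.1 (add ~W):
        (W | ~W): β-rule — branch into W  //  ~W.
          branch 2.1.1 (add W):
            × closes — contains both W and ~W.
          branch 2.1.2 (add ~W):
            ○ open, literals {W=false, X=true, Y=false}.
      branch 2.2 (add (~Y & X)):
        (~Y & X): α-rule — add ~Y, X.
        (W | ~W): β-rule — branch into W  //  ~W.
          branch 2.2.1 (add W):
            ○ open, literals {W=true, X=true, Y=false}.
          branch 2.2.2 (add ~W):
            ○ open, literals {W=false, X=true, Y=false}.
1 branch closed, 5 open.
Each open branch fixes some atoms; the unmentioned ones are free. Counting distinct full assignments: branch {W=false, X=true} (Y, Z) contributes 4 new; branch {X=true, Y=false} (Z, W) contributes 2 new; branch {W=false, X=true, Y=false} (Z) contributes 0 new; branch {W=true, X=true, Y=false} (Z) contributes 0 new; branch {W=false, X=true, Y=false} (Z) contributes 0 new. Total: 6.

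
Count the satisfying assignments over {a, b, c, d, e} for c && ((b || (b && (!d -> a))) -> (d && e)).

10

Initial set: {(c && ((b || (b && (!d -> a))) -> (d && e)))}.
(c && ((b || (b && (!d -> a))) -> (d && e))): α-rule — add c, ((b || (b && (!d -> a))) -> (d && e)).
((b || (b && (!d -> a))) -> (d && e)): β-rule — branch into !(b || (b && (!d -> a)))  //  (d && e).
  branch 1 (add !(b || (b && (!d -> a)))):
    !(b || (b && (!d -> a))): α-rule — add !b, !(b && (!d -> a)).
    !(b && (!d -> a)): β-rule — branch into !b  //  !(!d -> a).
      branch 1.1 (add !b):
        ○ open, literals {b=false, c=true}.
      branch 1.2 (add !(!d -> a)):
        !(!d -> a): α-rule — add !d, !a.
        ○ open, literals {a=false, b=false, c=true, d=false}.
  branch 2 (add (d && e)):
    (d && e): α-rule — add d, e.
    ○ open, literals {c=true, d=true, e=true}.
0 branches closed, 3 open.
Each open branch fixes some atoms; the unmentioned ones are free. Counting distinct full assignments: branch {b=false, c=true} (a, d, e) contributes 8 new; branch {a=false, b=false, c=true, d=false} (e) contributes 0 new; branch {c=true, d=true, e=true} (a, b) contributes 2 new. Total: 10.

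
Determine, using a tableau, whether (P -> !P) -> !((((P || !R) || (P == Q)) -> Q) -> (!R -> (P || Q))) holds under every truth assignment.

Assume the negation and expand:
Initial set: {!((P -> !P) -> !((((P || !R) || (P == Q)) -> Q) -> (!R -> (P || Q))))}.
!((P -> !P) -> !((((P || !R) || (P == Q)) -> Q) -> (!R -> (P || Q)))): α-rule — add (P -> !P), !!((((P || !R) || (P == Q)) -> Q) -> (!R -> (P || Q))).
(P -> !P): β-rule — branch into !P  //  !P.
  branch 1 (add !P):
    !!((((P || !R) || (P == Q)) -> Q) -> (!R -> (P || Q))): β-rule — branch into !(((P || !R) || (P == Q)) -> Q)  //  (!R -> (P || Q)).
      branch 1.1 (add !(((P || !R) || (P == Q)) -> Q)):
        !(((P || !R) || (P == Q)) -> Q): α-rule — add ((P || !R) || (P == Q)), !Q.
        ((P || !R) || (P == Q)): β-rule — branch into (P || !R)  //  (P == Q).
          branch 1.1.1 (add (P || !R)):
            (P || !R): β-rule — branch into P  //  !R.
              branch 1.1.1.1 (add P):
                × closes — contains both P and !P.
              branch 1.1.1.2 (add !R):
                ○ open, literals {P=0, Q=0, R=0}.
          branch 1.1.2 (add (P == Q)):
            (P == Q): β-rule — branch into P, Q  //  !P, !Q.
              branch 1.1.2.1 (add P, Q):
                × closes — contains both P and !P.
              branch 1.1.2.2 (add !P, !Q):
                ○ open, literals {P=0, Q=0}.
      branch 1.2 (add (!R -> (P || Q))):
        (!R -> (P || Q)): β-rule — branch into !!R  //  (P || Q).
          branch 1.2.1 (add !!R):
            ○ open, literals {P=0, R=1}.
          branch 1.2.2 (add (P || Q)):
            (P || Q): β-rule — branch into P  //  Q.
              branch 1.2.2.1 (add P):
                × closes — contains both P and !P.
              branch 1.2.2.2 (add Q):
                ○ open, literals {P=0, Q=1}.
  branch 2 (add !P):
    !!((((P || !R) || (P == Q)) -> Q) -> (!R -> (P || Q))): β-rule — branch into !(((P || !R) || (P == Q)) -> Q)  //  (!R -> (P || Q)).
      branch 2.1 (add !(((P || !R) || (P == Q)) -> Q)):
        !(((P || !R) || (P == Q)) -> Q): α-rule — add ((P || !R) || (P == Q)), !Q.
        ((P || !R) || (P == Q)): β-rule — branch into (P || !R)  //  (P == Q).
          branch 2.1.1 (add (P || !R)):
            (P || !R): β-rule — branch into P  //  !R.
              branch 2.1.1.1 (add P):
                × closes — contains both P and !P.
              branch 2.1.1.2 (add !R):
                ○ open, literals {P=0, Q=0, R=0}.
          branch 2.1.2 (add (P == Q)):
            (P == Q): β-rule — branch into P, Q  //  !P, !Q.
              branch 2.1.2.1 (add P, Q):
                × closes — contains both P and !P.
              branch 2.1.2.2 (add !P, !Q):
                ○ open, literals {P=0, Q=0}.
      branch 2.2 (add (!R -> (P || Q))):
        (!R -> (P || Q)): β-rule — branch into !!R  //  (P || Q).
          branch 2.2.1 (add !!R):
            ○ open, literals {P=0, R=1}.
          branch 2.2.2 (add (P || Q)):
            (P || Q): β-rule — branch into P  //  Q.
              branch 2.2.2.1 (add P):
                × closes — contains both P and !P.
              branch 2.2.2.2 (add Q):
                ○ open, literals {P=0, Q=1}.
6 branches closed, 8 open.
An open branch gives a countermodel: P=0, Q=0, R=0 (unmentioned atoms arbitrary); under it the original formula is false.

Not valid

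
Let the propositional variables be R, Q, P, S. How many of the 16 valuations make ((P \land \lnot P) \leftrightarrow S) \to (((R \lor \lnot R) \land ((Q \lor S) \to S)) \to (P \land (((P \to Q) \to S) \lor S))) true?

Initial set: {(((P \land \lnot P) \leftrightarrow S) \to (((R \lor \lnot R) \land ((Q \lor S) \to S)) \to (P \land (((P \to Q) \to S) \lor S))))}.
(((P \land \lnot P) \leftrightarrow S) \to (((R \lor \lnot R) \land ((Q \lor S) \to S)) \to (P \land (((P \to Q) \to S) \lor S)))): β-rule — branch into \lnot ((P \land \lnot P) \leftrightarrow S)  //  (((R \lor \lnot R) \land ((Q \lor S) \to S)) \to (P \land (((P \to Q) \to S) \lor S))).
  branch 1 (add \lnot ((P \land \lnot P) \leftrightarrow S)):
    \lnot ((P \land \lnot P) \leftrightarrow S): β-rule — branch into (P \land \lnot P), \lnot S  //  \lnot (P \land \lnot P), S.
      branch 1.1 (add (P \land \lnot P), \lnot S):
        (P \land \lnot P): α-rule — add P, \lnot P.
        × closes — contains both P and \lnot P.
      branch 1.2 (add \lnot (P \land \lnot P), S):
        \lnot (P \land \lnot P): β-rule — branch into \lnot P  //  \lnot \lnot P.
          branch 1.2.1 (add \lnot P):
            ○ open, literals {P=F, S=T}.
          branch 1.2.2 (add \lnot \lnot P):
            ○ open, literals {P=T, S=T}.
  branch 2 (add (((R \lor \lnot R) \land ((Q \lor S) \to S)) \to (P \land (((P \to Q) \to S) \lor S)))):
    (((R \lor \lnot R) \land ((Q \lor S) \to S)) \to (P \land (((P \to Q) \to S) \lor S))): β-rule — branch into \lnot ((R \lor \lnot R) \land ((Q \lor S) \to S))  //  (P \land (((P \to Q) \to S) \lor S)).
      branch 2.1 (add \lnot ((R \lor \lnot R) \land ((Q \lor S) \to S))):
        \lnot ((R \lor \lnot R) \land ((Q \lor S) \to S)): β-rule — branch into \lnot (R \lor \lnot R)  //  \lnot ((Q \lor S) \to S).
          branch 2.1.1 (add \lnot (R \lor \lnot R)):
            \lnot (R \lor \lnot R): α-rule — add \lnot R, \lnot \lnot R.
            × closes — contains both R and \lnot R.
          branch 2.1.2 (add \lnot ((Q \lor S) \to S)):
            \lnot ((Q \lor S) \to S): α-rule — add (Q \lor S), \lnot S.
            (Q \lor S): β-rule — branch into Q  //  S.
              branch 2.1.2.1 (add Q):
                ○ open, literals {Q=T, S=F}.
              branch 2.1.2.2 (add S):
                × closes — contains both S and \lnot S.
      branch 2.2 (add (P \land (((P \to Q) \to S) \lor S))):
        (P \land (((P \to Q) \to S) \lor S)): α-rule — add P, (((P \to Q) \to S) \lor S).
        (((P \to Q) \to S) \lor S): β-rule — branch into ((P \to Q) \to S)  //  S.
          branch 2.2.1 (add ((P \to Q) \to S)):
            ((P \to Q) \to S): β-rule — branch into \lnot (P \to Q)  //  S.
              branch 2.2.1.1 (add \lnot (P \to Q)):
                \lnot (P \to Q): α-rule — add P, \lnot Q.
                ○ open, literals {P=T, Q=F}.
              branch 2.2.1.2 (add S):
                ○ open, literals {P=T, S=T}.
          branch 2.2.2 (add S):
            ○ open, literals {P=T, S=T}.
3 branches closed, 6 open.
Each open branch fixes some atoms; the unmentioned ones are free. Counting distinct full assignments: branch {P=F, S=T} (R, Q) contributes 4 new; branch {P=T, S=T} (R, Q) contributes 4 new; branch {Q=T, S=F} (R, P) contributes 4 new; branch {P=T, Q=F} (R, S) contributes 2 new; branch {P=T, S=T} (R, Q) contributes 0 new; branch {P=T, S=T} (R, Q) contributes 0 new. Total: 14.

14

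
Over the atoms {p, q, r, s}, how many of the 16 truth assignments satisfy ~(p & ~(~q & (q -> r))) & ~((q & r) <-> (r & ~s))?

Initial set: {(~(p & ~(~q & (q -> r))) & ~((q & r) <-> (r & ~s)))}.
(~(p & ~(~q & (q -> r))) & ~((q & r) <-> (r & ~s))): α-rule — add ~(p & ~(~q & (q -> r))), ~((q & r) <-> (r & ~s)).
~(p & ~(~q & (q -> r))): β-rule — branch into ~p  //  ~~(~q & (q -> r)).
  branch 1 (add ~p):
    ~((q & r) <-> (r & ~s)): β-rule — branch into (q & r), ~(r & ~s)  //  ~(q & r), (r & ~s).
      branch 1.1 (add (q & r), ~(r & ~s)):
        (q & r): α-rule — add q, r.
        ~(r & ~s): β-rule — branch into ~r  //  ~~s.
          branch 1.1.1 (add ~r):
            × closes — contains both r and ~r.
          branch 1.1.2 (add ~~s):
            ○ open, literals {p=false, q=true, r=true, s=true}.
      branch 1.2 (add ~(q & r), (r & ~s)):
        (r & ~s): α-rule — add r, ~s.
        ~(q & r): β-rule — branch into ~q  //  ~r.
          branch 1.2.1 (add ~q):
            ○ open, literals {p=false, q=false, r=true, s=false}.
          branch 1.2.2 (add ~r):
            × closes — contains both r and ~r.
  branch 2 (add ~~(~q & (q -> r))):
    ~~(~q & (q -> r)): α-rule — add ~q, (q -> r).
    ~((q & r) <-> (r & ~s)): β-rule — branch into (q & r), ~(r & ~s)  //  ~(q & r), (r & ~s).
      branch 2.1 (add (q & r), ~(r & ~s)):
        (q & r): α-rule — add q, r.
        × closes — contains both q and ~q.
      branch 2.2 (add ~(q & r), (r & ~s)):
        (r & ~s): α-rule — add r, ~s.
        (q -> r): β-rule — branch into ~q  //  r.
          branch 2.2.1 (add ~q):
            ~(q & r): β-rule — branch into ~q  //  ~r.
              branch 2.2.1.1 (add ~q):
                ○ open, literals {q=false, r=true, s=false}.
              branch 2.2.1.2 (add ~r):
                × closes — contains both r and ~r.
          branch 2.2.2 (add r):
            ~(q & r): β-rule — branch into ~q  //  ~r.
              branch 2.2.2.1 (add ~q):
                ○ open, literals {q=false, r=true, s=false}.
              branch 2.2.2.2 (add ~r):
                × closes — contains both r and ~r.
5 branches closed, 4 open.
Each open branch fixes some atoms; the unmentioned ones are free. Counting distinct full assignments: branch {p=false, q=true, r=true, s=true} (none free) contributes 1 new; branch {p=false, q=false, r=true, s=false} (none free) contributes 1 new; branch {q=false, r=true, s=false} (p) contributes 1 new; branch {q=false, r=true, s=false} (p) contributes 0 new. Total: 3.

3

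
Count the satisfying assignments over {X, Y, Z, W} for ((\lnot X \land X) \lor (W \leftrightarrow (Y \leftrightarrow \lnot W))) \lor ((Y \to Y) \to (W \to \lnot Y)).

12

Initial set: {T (((\lnot X \land X) \lor (W \leftrightarrow (Y \leftrightarrow \lnot W))) \lor ((Y \to Y) \to (W \to \lnot Y)))}.
T (((\lnot X \land X) \lor (W \leftrightarrow (Y \leftrightarrow \lnot W))) \lor ((Y \to Y) \to (W \to \lnot Y))): β-rule — branch into T ((\lnot X \land X) \lor (W \leftrightarrow (Y \leftrightarrow \lnot W)))  //  T ((Y \to Y) \to (W \to \lnot Y)).
  branch 1 (add T ((\lnot X \land X) \lor (W \leftrightarrow (Y \leftrightarrow \lnot W)))):
    T ((\lnot X \land X) \lor (W \leftrightarrow (Y \leftrightarrow \lnot W))): β-rule — branch into T (\lnot X \land X)  //  T (W \leftrightarrow (Y \leftrightarrow \lnot W)).
      branch 1.1 (add T (\lnot X \land X)):
        T (\lnot X \land X): α-rule — add T \lnot X, T X.
        × closes — contains both X and \lnot X.
      branch 1.2 (add T (W \leftrightarrow (Y \leftrightarrow \lnot W))):
        T (W \leftrightarrow (Y \leftrightarrow \lnot W)): β-rule — branch into T W, T (Y \leftrightarrow \lnot W)  //  F W, F (Y \leftrightarrow \lnot W).
          branch 1.2.1 (add T W, T (Y \leftrightarrow \lnot W)):
            T (Y \leftrightarrow \lnot W): β-rule — branch into T Y, T \lnot W  //  F Y, F \lnot W.
              branch 1.2.1.1 (add T Y, T \lnot W):
                × closes — contains both W and \lnot W.
              branch 1.2.1.2 (add F Y, F \lnot W):
                ○ open, literals {W=true, Y=false}.
          branch 1.2.2 (add F W, F (Y \leftrightarrow \lnot W)):
            F (Y \leftrightarrow \lnot W): β-rule — branch into T Y, F \lnot W  //  F Y, T \lnot W.
              branch 1.2.2.1 (add T Y, F \lnot W):
                × closes — contains both W and \lnot W.
              branch 1.2.2.2 (add F Y, T \lnot W):
                ○ open, literals {W=false, Y=false}.
  branch 2 (add T ((Y \to Y) \to (W \to \lnot Y))):
    T ((Y \to Y) \to (W \to \lnot Y)): β-rule — branch into F (Y \to Y)  //  T (W \to \lnot Y).
      branch 2.1 (add F (Y \to Y)):
        F (Y \to Y): α-rule — add T Y, F Y.
        × closes — contains both Y and \lnot Y.
      branch 2.2 (add T (W \to \lnot Y)):
        T (W \to \lnot Y): β-rule — branch into F W  //  T \lnot Y.
          branch 2.2.1 (add F W):
            ○ open, literals {W=false}.
          branch 2.2.2 (add T \lnot Y):
            ○ open, literals {Y=false}.
4 branches closed, 4 open.
Each open branch fixes some atoms; the unmentioned ones are free. Counting distinct full assignments: branch {W=true, Y=false} (X, Z) contributes 4 new; branch {W=false, Y=false} (X, Z) contributes 4 new; branch {W=false} (X, Y, Z) contributes 4 new; branch {Y=false} (X, Z, W) contributes 0 new. Total: 12.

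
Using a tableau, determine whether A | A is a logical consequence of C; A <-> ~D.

Initial set: {C; (A <-> ~D); ~(A | A)}.
~(A | A): α-rule — add ~A, ~A.
(A <-> ~D): β-rule — branch into A, ~D  //  ~A, ~~D.
  branch 1 (add A, ~D):
    × closes — contains both A and ~A.
  branch 2 (add ~A, ~~D):
    ○ open, literals {A=false, C=true, D=true}.
1 branch closed, 1 open.
An open branch gives a countermodel: A=false, C=true, D=true (unmentioned atoms arbitrary); the premises hold there but the conclusion fails.

No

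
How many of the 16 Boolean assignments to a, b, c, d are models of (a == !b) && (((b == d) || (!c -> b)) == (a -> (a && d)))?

Initial set: {((a == !b) && (((b == d) || (!c -> b)) == (a -> (a && d))))}.
((a == !b) && (((b == d) || (!c -> b)) == (a -> (a && d)))): α-rule — add (a == !b), (((b == d) || (!c -> b)) == (a -> (a && d))).
(a == !b): β-rule — branch into a, !b  //  !a, !!b.
  branch 1 (add a, !b):
    (((b == d) || (!c -> b)) == (a -> (a && d))): β-rule — branch into ((b == d) || (!c -> b)), (a -> (a && d))  //  !((b == d) || (!c -> b)), !(a -> (a && d)).
      branch 1.1 (add ((b == d) || (!c -> b)), (a -> (a && d))):
        ((b == d) || (!c -> b)): β-rule — branch into (b == d)  //  (!c -> b).
          branch 1.1.1 (add (b == d)):
            (a -> (a && d)): β-rule — branch into !a  //  (a && d).
              branch 1.1.1.1 (add !a):
                × closes — contains both a and !a.
              branch 1.1.1.2 (add (a && d)):
                (a && d): α-rule — add a, d.
                (b == d): β-rule — branch into b, d  //  !b, !d.
                  branch 1.1.1.2.1 (add b, d):
                    × closes — contains both b and !b.
                  branch 1.1.1.2.2 (add !b, !d):
                    × closes — contains both d and !d.
          branch 1.1.2 (add (!c -> b)):
            (a -> (a && d)): β-rule — branch into !a  //  (a && d).
              branch 1.1.2.1 (add !a):
                × closes — contains both a and !a.
              branch 1.1.2.2 (add (a && d)):
                (a && d): α-rule — add a, d.
                (!c -> b): β-rule — branch into !!c  //  b.
                  branch 1.1.2.2.1 (add !!c):
                    ○ open, literals {a=T, b=F, c=T, d=T}.
                  branch 1.1.2.2.2 (add b):
                    × closes — contains both b and !b.
      branch 1.2 (add !((b == d) || (!c -> b)), !(a -> (a && d))):
        !((b == d) || (!c -> b)): α-rule — add !(b == d), !(!c -> b).
        !(a -> (a && d)): α-rule — add a, !(a && d).
        !(!c -> b): α-rule — add !c, !b.
        !(b == d): β-rule — branch into b, !d  //  !b, d.
          branch 1.2.1 (add b, !d):
            × closes — contains both b and !b.
          branch 1.2.2 (add !b, d):
            !(a && d): β-rule — branch into !a  //  !d.
              branch 1.2.2.1 (add !a):
                × closes — contains both a and !a.
              branch 1.2.2.2 (add !d):
                × closes — contains both d and !d.
  branch 2 (add !a, !!b):
    (((b == d) || (!c -> b)) == (a -> (a && d))): β-rule — branch into ((b == d) || (!c -> b)), (a -> (a && d))  //  !((b == d) || (!c -> b)), !(a -> (a && d)).
      branch 2.1 (add ((b == d) || (!c -> b)), (a -> (a && d))):
        ((b == d) || (!c -> b)): β-rule — branch into (b == d)  //  (!c -> b).
          branch 2.1.1 (add (b == d)):
            (a -> (a && d)): β-rule — branch into !a  //  (a && d).
              branch 2.1.1.1 (add !a):
                (b == d): β-rule — branch into b, d  //  !b, !d.
                  branch 2.1.1.1.1 (add b, d):
                    ○ open, literals {a=F, b=T, d=T}.
                  branch 2.1.1.1.2 (add !b, !d):
                    × closes — contains both b and !b.
              branch 2.1.1.2 (add (a && d)):
                (a && d): α-rule — add a, d.
                × closes — contains both a and !a.
          branch 2.1.2 (add (!c -> b)):
            (a -> (a && d)): β-rule — branch into !a  //  (a && d).
              branch 2.1.2.1 (add !a):
                (!c -> b): β-rule — branch into !!c  //  b.
                  branch 2.1.2.1.1 (add !!c):
                    ○ open, literals {a=F, b=T, c=T}.
                  branch 2.1.2.1.2 (add b):
                    ○ open, literals {a=F, b=T}.
              branch 2.1.2.2 (add (a && d)):
                (a && d): α-rule — add a, d.
                × closes — contains both a and !a.
      branch 2.2 (add !((b == d) || (!c -> b)), !(a -> (a && d))):
        !((b == d) || (!c -> b)): α-rule — add !(b == d), !(!c -> b).
        !(a -> (a && d)): α-rule — add a, !(a && d).
        × closes — contains both a and !a.
12 branches closed, 4 open.
Each open branch fixes some atoms; the unmentioned ones are free. Counting distinct full assignments: branch {a=T, b=F, c=T, d=T} (none free) contributes 1 new; branch {a=F, b=T, d=T} (c) contributes 2 new; branch {a=F, b=T, c=T} (d) contributes 1 new; branch {a=F, b=T} (c, d) contributes 1 new. Total: 5.

5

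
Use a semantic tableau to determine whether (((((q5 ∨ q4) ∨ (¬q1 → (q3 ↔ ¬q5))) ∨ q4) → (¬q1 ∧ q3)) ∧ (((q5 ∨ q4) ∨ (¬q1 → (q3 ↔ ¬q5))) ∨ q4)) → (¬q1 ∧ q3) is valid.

Assume the negation and expand:
Initial set: {¬((((((q5 ∨ q4) ∨ (¬q1 → (q3 ↔ ¬q5))) ∨ q4) → (¬q1 ∧ q3)) ∧ (((q5 ∨ q4) ∨ (¬q1 → (q3 ↔ ¬q5))) ∨ q4)) → (¬q1 ∧ q3))}.
¬((((((q5 ∨ q4) ∨ (¬q1 → (q3 ↔ ¬q5))) ∨ q4) → (¬q1 ∧ q3)) ∧ (((q5 ∨ q4) ∨ (¬q1 → (q3 ↔ ¬q5))) ∨ q4)) → (¬q1 ∧ q3)): α-rule — add (((((q5 ∨ q4) ∨ (¬q1 → (q3 ↔ ¬q5))) ∨ q4) → (¬q1 ∧ q3)) ∧ (((q5 ∨ q4) ∨ (¬q1 → (q3 ↔ ¬q5))) ∨ q4)), ¬(¬q1 ∧ q3).
(((((q5 ∨ q4) ∨ (¬q1 → (q3 ↔ ¬q5))) ∨ q4) → (¬q1 ∧ q3)) ∧ (((q5 ∨ q4) ∨ (¬q1 → (q3 ↔ ¬q5))) ∨ q4)): α-rule — add ((((q5 ∨ q4) ∨ (¬q1 → (q3 ↔ ¬q5))) ∨ q4) → (¬q1 ∧ q3)), (((q5 ∨ q4) ∨ (¬q1 → (q3 ↔ ¬q5))) ∨ q4).
¬(¬q1 ∧ q3): β-rule — branch into ¬¬q1  //  ¬q3.
  branch 1 (add ¬¬q1):
    ((((q5 ∨ q4) ∨ (¬q1 → (q3 ↔ ¬q5))) ∨ q4) → (¬q1 ∧ q3)): β-rule — branch into ¬(((q5 ∨ q4) ∨ (¬q1 → (q3 ↔ ¬q5))) ∨ q4)  //  (¬q1 ∧ q3).
      branch 1.1 (add ¬(((q5 ∨ q4) ∨ (¬q1 → (q3 ↔ ¬q5))) ∨ q4)):
        ¬(((q5 ∨ q4) ∨ (¬q1 → (q3 ↔ ¬q5))) ∨ q4): α-rule — add ¬((q5 ∨ q4) ∨ (¬q1 → (q3 ↔ ¬q5))), ¬q4.
        ¬((q5 ∨ q4) ∨ (¬q1 → (q3 ↔ ¬q5))): α-rule — add ¬(q5 ∨ q4), ¬(¬q1 → (q3 ↔ ¬q5)).
        ¬(q5 ∨ q4): α-rule — add ¬q5, ¬q4.
        ¬(¬q1 → (q3 ↔ ¬q5)): α-rule — add ¬q1, ¬(q3 ↔ ¬q5).
        × closes — contains both q1 and ¬q1.
      branch 1.2 (add (¬q1 ∧ q3)):
        (¬q1 ∧ q3): α-rule — add ¬q1, q3.
        × closes — contains both q1 and ¬q1.
  branch 2 (add ¬q3):
    ((((q5 ∨ q4) ∨ (¬q1 → (q3 ↔ ¬q5))) ∨ q4) → (¬q1 ∧ q3)): β-rule — branch into ¬(((q5 ∨ q4) ∨ (¬q1 → (q3 ↔ ¬q5))) ∨ q4)  //  (¬q1 ∧ q3).
      branch 2.1 (add ¬(((q5 ∨ q4) ∨ (¬q1 → (q3 ↔ ¬q5))) ∨ q4)):
        ¬(((q5 ∨ q4) ∨ (¬q1 → (q3 ↔ ¬q5))) ∨ q4): α-rule — add ¬((q5 ∨ q4) ∨ (¬q1 → (q3 ↔ ¬q5))), ¬q4.
        ¬((q5 ∨ q4) ∨ (¬q1 → (q3 ↔ ¬q5))): α-rule — add ¬(q5 ∨ q4), ¬(¬q1 → (q3 ↔ ¬q5)).
        ¬(q5 ∨ q4): α-rule — add ¬q5, ¬q4.
        ¬(¬q1 → (q3 ↔ ¬q5)): α-rule — add ¬q1, ¬(q3 ↔ ¬q5).
        (((q5 ∨ q4) ∨ (¬q1 → (q3 ↔ ¬q5))) ∨ q4): β-rule — branch into ((q5 ∨ q4) ∨ (¬q1 → (q3 ↔ ¬q5)))  //  q4.
          branch 2.1.1 (add ((q5 ∨ q4) ∨ (¬q1 → (q3 ↔ ¬q5)))):
            ¬(q3 ↔ ¬q5): β-rule — branch into q3, ¬¬q5  //  ¬q3, ¬q5.
              branch 2.1.1.1 (add q3, ¬¬q5):
                × closes — contains both q3 and ¬q3.
              branch 2.1.1.2 (add ¬q3, ¬q5):
                ((q5 ∨ q4) ∨ (¬q1 → (q3 ↔ ¬q5))): β-rule — branch into (q5 ∨ q4)  //  (¬q1 → (q3 ↔ ¬q5)).
                  branch 2.1.1.2.1 (add (q5 ∨ q4)):
                    (q5 ∨ q4): β-rule — branch into q5  //  q4.
                      branch 2.1.1.2.1.1 (add q5):
                        × closes — contains both q5 and ¬q5.
                      branch 2.1.1.2.1.2 (add q4):
                        × closes — contains both q4 and ¬q4.
                  branch 2.1.1.2.2 (add (¬q1 → (q3 ↔ ¬q5))):
                    (¬q1 → (q3 ↔ ¬q5)): β-rule — branch into ¬¬q1  //  (q3 ↔ ¬q5).
                      branch 2.1.1.2.2.1 (add ¬¬q1):
                        × closes — contains both q1 and ¬q1.
                      branch 2.1.1.2.2.2 (add (q3 ↔ ¬q5)):
                        (q3 ↔ ¬q5): β-rule — branch into q3, ¬q5  //  ¬q3, ¬¬q5.
                          branch 2.1.1.2.2.2.1 (add q3, ¬q5):
                            × closes — contains both q3 and ¬q3.
                          branch 2.1.1.2.2.2.2 (add ¬q3, ¬¬q5):
                            × closes — contains both q5 and ¬q5.
          branch 2.1.2 (add q4):
            × closes — contains both q4 and ¬q4.
      branch 2.2 (add (¬q1 ∧ q3)):
        (¬q1 ∧ q3): α-rule — add ¬q1, q3.
        × closes — contains both q3 and ¬q3.
All 10 branches close.
Every branch closed, so the negation is unsatisfiable and the formula is valid.

Valid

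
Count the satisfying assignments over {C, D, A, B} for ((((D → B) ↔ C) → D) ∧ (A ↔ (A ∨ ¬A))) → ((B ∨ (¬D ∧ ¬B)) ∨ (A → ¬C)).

15

Initial set: {(((((D → B) ↔ C) → D) ∧ (A ↔ (A ∨ ¬A))) → ((B ∨ (¬D ∧ ¬B)) ∨ (A → ¬C)))}.
(((((D → B) ↔ C) → D) ∧ (A ↔ (A ∨ ¬A))) → ((B ∨ (¬D ∧ ¬B)) ∨ (A → ¬C))): β-rule — branch into ¬((((D → B) ↔ C) → D) ∧ (A ↔ (A ∨ ¬A)))  //  ((B ∨ (¬D ∧ ¬B)) ∨ (A → ¬C)).
  branch 1 (add ¬((((D → B) ↔ C) → D) ∧ (A ↔ (A ∨ ¬A)))):
    ¬((((D → B) ↔ C) → D) ∧ (A ↔ (A ∨ ¬A))): β-rule — branch into ¬(((D → B) ↔ C) → D)  //  ¬(A ↔ (A ∨ ¬A)).
      branch 1.1 (add ¬(((D → B) ↔ C) → D)):
        ¬(((D → B) ↔ C) → D): α-rule — add ((D → B) ↔ C), ¬D.
        ((D → B) ↔ C): β-rule — branch into (D → B), C  //  ¬(D → B), ¬C.
          branch 1.1.1 (add (D → B), C):
            (D → B): β-rule — branch into ¬D  //  B.
              branch 1.1.1.1 (add ¬D):
                ○ open, literals {C=1, D=0}.
              branch 1.1.1.2 (add B):
                ○ open, literals {B=1, C=1, D=0}.
          branch 1.1.2 (add ¬(D → B), ¬C):
            ¬(D → B): α-rule — add D, ¬B.
            × closes — contains both D and ¬D.
      branch 1.2 (add ¬(A ↔ (A ∨ ¬A))):
        ¬(A ↔ (A ∨ ¬A)): β-rule — branch into A, ¬(A ∨ ¬A)  //  ¬A, (A ∨ ¬A).
          branch 1.2.1 (add A, ¬(A ∨ ¬A)):
            ¬(A ∨ ¬A): α-rule — add ¬A, ¬¬A.
            × closes — contains both A and ¬A.
          branch 1.2.2 (add ¬A, (A ∨ ¬A)):
            (A ∨ ¬A): β-rule — branch into A  //  ¬A.
              branch 1.2.2.1 (add A):
                × closes — contains both A and ¬A.
              branch 1.2.2.2 (add ¬A):
                ○ open, literals {A=0}.
  branch 2 (add ((B ∨ (¬D ∧ ¬B)) ∨ (A → ¬C))):
    ((B ∨ (¬D ∧ ¬B)) ∨ (A → ¬C)): β-rule — branch into (B ∨ (¬D ∧ ¬B))  //  (A → ¬C).
      branch 2.1 (add (B ∨ (¬D ∧ ¬B))):
        (B ∨ (¬D ∧ ¬B)): β-rule — branch into B  //  (¬D ∧ ¬B).
          branch 2.1.1 (add B):
            ○ open, literals {B=1}.
          branch 2.1.2 (add (¬D ∧ ¬B)):
            (¬D ∧ ¬B): α-rule — add ¬D, ¬B.
            ○ open, literals {B=0, D=0}.
      branch 2.2 (add (A → ¬C)):
        (A → ¬C): β-rule — branch into ¬A  //  ¬C.
          branch 2.2.1 (add ¬A):
            ○ open, literals {A=0}.
          branch 2.2.2 (add ¬C):
            ○ open, literals {C=0}.
3 branches closed, 7 open.
Each open branch fixes some atoms; the unmentioned ones are free. Counting distinct full assignments: branch {C=1, D=0} (A, B) contributes 4 new; branch {B=1, C=1, D=0} (A) contributes 0 new; branch {A=0} (C, D, B) contributes 6 new; branch {B=1} (C, D, A) contributes 3 new; branch {B=0, D=0} (C, A) contributes 1 new; branch {A=0} (C, D, B) contributes 0 new; branch {C=0} (D, A, B) contributes 1 new. Total: 15.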